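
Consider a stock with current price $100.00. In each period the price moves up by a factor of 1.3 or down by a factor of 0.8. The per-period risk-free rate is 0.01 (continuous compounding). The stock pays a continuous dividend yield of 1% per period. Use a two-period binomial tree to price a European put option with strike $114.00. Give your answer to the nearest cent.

$22.35

Per-period risk-free factor R = e^0.01 = 1.0101; dividend-adjusted growth = e^(0.01−0.01) = 1.0000.
Risk-neutral probability p = (1.0000 − 0.8)/(1.3 − 0.8) = 0.2000/0.5000 = 0.4000
Terminal stock prices: S_uu = 169, S_ud = 104, S_dd = 64
Terminal payoffs (K − S): max(-55, 0) = 0, max(10, 0) = 10, max(50, 0) = 50
Node u (S = 130): V_u = e^(−0.01)·[0.4000·0.0000 + 0.6000·10.0000] = 5.9403
Node d (S = 80): V_d = e^(−0.01)·[0.4000·10.0000 + 0.6000·50.0000] = 33.6617
Node 0 (S = 100): V_0 = e^(−0.01)·[0.4000·5.9403 + 0.6000·33.6617] = 22.3485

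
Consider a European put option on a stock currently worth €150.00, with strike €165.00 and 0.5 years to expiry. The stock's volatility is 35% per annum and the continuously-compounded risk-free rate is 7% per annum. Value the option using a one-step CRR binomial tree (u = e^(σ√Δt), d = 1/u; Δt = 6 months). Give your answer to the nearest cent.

€22.67

CRR parameters: u = e^(σ√Δt) = e^(0.35·√0.5) = 1.2808, d = 1/u = 0.7808
Per-period rate: rΔt = 0.07·0.5 = 0.035, so R = e^0.035 = 1.0356
Risk-neutral probability p = (e^0.035 − 0.7808)/(1.2808 − 0.7808) = 0.2549/0.5000 = 0.5097
Terminal stock prices: S_u = 192.1, S_d = 117.1
Terminal payoffs (K − S): max(-27.12, 0) = 0, max(47.89, 0) = 47.89
Node 0 (S = 150): V_0 = e^(−0.035)·[0.5097·0.0000 + 0.4903·47.8860] = 22.6721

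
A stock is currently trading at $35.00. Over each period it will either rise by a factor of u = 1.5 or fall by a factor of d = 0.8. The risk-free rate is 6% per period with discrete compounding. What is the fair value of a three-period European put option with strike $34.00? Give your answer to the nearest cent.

$3.50

Risk-neutral probability p = (1 + 0.06 − 0.8)/(1.5 − 0.8) = 0.2600/0.7000 = 0.3714
Terminal stock prices: S_uuu = 118.1, S_uud = 63, S_udd = 33.6, S_ddd = 17.92
Terminal payoffs (K − S): max(-84.12, 0) = 0, max(-29, 0) = 0, max(0.4, 0) = 0.4, max(16.08, 0) = 16.08
Node uu (S = 78.75): V_uu = 1/1.06·[0.3714·0.0000 + 0.6286·0.0000] = 0.0000
Node ud (S = 42): V_ud = 1/1.06·[0.3714·0.0000 + 0.6286·0.4000] = 0.2372
Node dd (S = 22.4): V_dd = 1/1.06·[0.3714·0.4000 + 0.6286·16.0800] = 9.6755
Node u (S = 52.5): V_u = 1/1.06·[0.3714·0.0000 + 0.6286·0.2372] = 0.1407
Node d (S = 28): V_d = 1/1.06·[0.3714·0.2372 + 0.6286·9.6755] = 5.8206
Node 0 (S = 35): V_0 = 1/1.06·[0.3714·0.1407 + 0.6286·5.8206] = 3.5008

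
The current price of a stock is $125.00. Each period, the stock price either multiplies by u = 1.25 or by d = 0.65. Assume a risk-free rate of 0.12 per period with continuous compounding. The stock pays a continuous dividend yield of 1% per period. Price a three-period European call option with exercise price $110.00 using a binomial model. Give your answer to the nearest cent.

Per-period risk-free factor R = e^0.12 = 1.1275; dividend-adjusted growth = e^(0.12−0.01) = 1.1163.
Risk-neutral probability p = (1.1163 − 0.65)/(1.25 − 0.65) = 0.4663/0.6000 = 0.7771
Terminal stock prices: S_uuu = 244.1, S_uud = 127, S_udd = 66.02, S_ddd = 34.33
Terminal payoffs (S − K): max(134.1, 0) = 134.1, max(16.95, 0) = 16.95, max(-43.98, 0) = 0, max(-75.67, 0) = 0
Node uu (S = 195.3): V_uu = e^(−0.12)·[0.7771·134.1406 + 0.2229·16.9531] = 95.8079
Node ud (S = 101.6): V_ud = e^(−0.12)·[0.7771·16.9531 + 0.2229·0.0000] = 11.6850
Node dd (S = 52.81): V_dd = e^(−0.12)·[0.7771·0.0000 + 0.2229·0.0000] = 0.0000
Node u (S = 156.2): V_u = e^(−0.12)·[0.7771·95.8079 + 0.2229·11.6850] = 68.3456
Node d (S = 81.25): V_d = e^(−0.12)·[0.7771·11.6850 + 0.2229·0.0000] = 8.0539
Node 0 (S = 125): V_0 = e^(−0.12)·[0.7771·68.3456 + 0.2229·8.0539] = 48.6994

$48.70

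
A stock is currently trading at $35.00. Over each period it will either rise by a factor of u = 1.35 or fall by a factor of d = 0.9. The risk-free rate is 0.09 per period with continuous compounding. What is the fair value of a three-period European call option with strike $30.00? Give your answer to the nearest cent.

$12.73

Risk-neutral probability p = (e^0.09 − 0.9)/(1.35 − 0.9) = 0.1942/0.4500 = 0.4315
Terminal stock prices: S_uuu = 86.11, S_uud = 57.41, S_udd = 38.27, S_ddd = 25.52
Terminal payoffs (S − K): max(56.11, 0) = 56.11, max(27.41, 0) = 27.41, max(8.273, 0) = 8.273, max(-4.485, 0) = 0
Node uu (S = 63.79): V_uu = e^(−0.09)·[0.4315·56.1131 + 0.5685·27.4088] = 36.3696
Node ud (S = 42.52): V_ud = e^(−0.09)·[0.4315·27.4088 + 0.5685·8.2725] = 15.1071
Node dd (S = 28.35): V_dd = e^(−0.09)·[0.4315·8.2725 + 0.5685·0.0000] = 3.2623
Node u (S = 47.25): V_u = e^(−0.09)·[0.4315·36.3696 + 0.5685·15.1071] = 22.1919
Node d (S = 31.5): V_d = e^(−0.09)·[0.4315·15.1071 + 0.5685·3.2623] = 7.6526
Node 0 (S = 35): V_0 = e^(−0.09)·[0.4315·22.1919 + 0.5685·7.6526] = 12.7277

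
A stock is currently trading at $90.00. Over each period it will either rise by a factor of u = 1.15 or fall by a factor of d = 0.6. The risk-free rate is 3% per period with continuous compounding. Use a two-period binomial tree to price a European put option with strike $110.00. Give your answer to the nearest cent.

$18.80

Risk-neutral probability p = (e^0.03 − 0.6)/(1.15 − 0.6) = 0.4305/0.5500 = 0.7826
Terminal stock prices: S_uu = 119, S_ud = 62.1, S_dd = 32.4
Terminal payoffs (K − S): max(-9.025, 0) = 0, max(47.9, 0) = 47.9, max(77.6, 0) = 77.6
Node u (S = 103.5): V_u = e^(−0.03)·[0.7826·0.0000 + 0.2174·47.9000] = 10.1036
Node d (S = 54): V_d = e^(−0.03)·[0.7826·47.9000 + 0.2174·77.6000] = 52.7490
Node 0 (S = 90): V_0 = e^(−0.03)·[0.7826·10.1036 + 0.2174·52.7490] = 18.8003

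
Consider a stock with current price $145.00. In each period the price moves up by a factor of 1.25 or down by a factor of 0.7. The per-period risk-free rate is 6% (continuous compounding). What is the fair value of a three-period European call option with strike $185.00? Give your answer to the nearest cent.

Risk-neutral probability p = (e^0.06 − 0.7)/(1.25 − 0.7) = 0.3618/0.5500 = 0.6579
Terminal stock prices: S_uuu = 283.2, S_uud = 158.6, S_udd = 88.81, S_ddd = 49.73
Terminal payoffs (S − K): max(98.2, 0) = 98.2, max(-26.41, 0) = 0, max(-96.19, 0) = 0, max(-135.3, 0) = 0
Node uu (S = 226.6): V_uu = e^(−0.06)·[0.6579·98.2031 + 0.3421·0.0000] = 60.8439
Node ud (S = 126.9): V_ud = e^(−0.06)·[0.6579·0.0000 + 0.3421·0.0000] = 0.0000
Node dd (S = 71.05): V_dd = e^(−0.06)·[0.6579·0.0000 + 0.3421·0.0000] = 0.0000
Node u (S = 181.2): V_u = e^(−0.06)·[0.6579·60.8439 + 0.3421·0.0000] = 37.6972
Node d (S = 101.5): V_d = e^(−0.06)·[0.6579·0.0000 + 0.3421·0.0000] = 0.0000
Node 0 (S = 145): V_0 = e^(−0.06)·[0.6579·37.6972 + 0.3421·0.0000] = 23.3562

$23.36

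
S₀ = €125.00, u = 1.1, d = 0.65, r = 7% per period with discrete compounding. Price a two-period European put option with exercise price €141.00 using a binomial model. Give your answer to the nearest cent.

Risk-neutral probability p = (1 + 0.07 − 0.65)/(1.1 − 0.65) = 0.4200/0.4500 = 0.9333
Terminal stock prices: S_uu = 151.3, S_ud = 89.38, S_dd = 52.81
Terminal payoffs (K − S): max(-10.25, 0) = 0, max(51.62, 0) = 51.62, max(88.19, 0) = 88.19
Node u (S = 137.5): V_u = 1/1.07·[0.9333·0.0000 + 0.0667·51.6250] = 3.2165
Node d (S = 81.25): V_d = 1/1.07·[0.9333·51.6250 + 0.0667·88.1875] = 50.5257
Node 0 (S = 125): V_0 = 1/1.07·[0.9333·3.2165 + 0.0667·50.5257] = 5.9537

€5.95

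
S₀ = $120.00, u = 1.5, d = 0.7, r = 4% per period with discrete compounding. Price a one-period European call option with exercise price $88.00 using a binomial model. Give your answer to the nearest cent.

Risk-neutral probability p = (1 + 0.04 − 0.7)/(1.5 − 0.7) = 0.3400/0.8000 = 0.4250
Terminal stock prices: S_u = 180, S_d = 84
Terminal payoffs (S − K): max(92, 0) = 92, max(-4, 0) = 0
Node 0 (S = 120): V_0 = 1/1.04·[0.4250·92.0000 + 0.5750·0.0000] = 37.5962

$37.60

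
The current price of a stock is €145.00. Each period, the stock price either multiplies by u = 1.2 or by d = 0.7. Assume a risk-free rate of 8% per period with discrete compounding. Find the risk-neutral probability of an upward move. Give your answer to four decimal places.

p = 0.7600

Risk-neutral probability p = (1 + 0.08 − 0.7)/(1.2 − 0.7) = 0.3800/0.5000 = 0.7600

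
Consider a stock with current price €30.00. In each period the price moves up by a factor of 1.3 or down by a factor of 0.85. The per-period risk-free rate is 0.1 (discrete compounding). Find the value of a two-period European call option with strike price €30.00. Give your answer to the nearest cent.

€6.57

Risk-neutral probability p = (1 + 0.1 − 0.85)/(1.3 − 0.85) = 0.2500/0.4500 = 0.5556
Terminal stock prices: S_uu = 50.7, S_ud = 33.15, S_dd = 21.67
Terminal payoffs (S − K): max(20.7, 0) = 20.7, max(3.15, 0) = 3.15, max(-8.325, 0) = 0
Node u (S = 39): V_u = 1/1.1·[0.5556·20.7000 + 0.4444·3.1500] = 11.7273
Node d (S = 25.5): V_d = 1/1.1·[0.5556·3.1500 + 0.4444·0.0000] = 1.5909
Node 0 (S = 30): V_0 = 1/1.1·[0.5556·11.7273 + 0.4444·1.5909] = 6.5657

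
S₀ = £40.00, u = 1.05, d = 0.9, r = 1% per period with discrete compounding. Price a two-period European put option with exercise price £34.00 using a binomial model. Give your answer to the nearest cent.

£0.11

Risk-neutral probability p = (1 + 0.01 − 0.9)/(1.05 − 0.9) = 0.1100/0.1500 = 0.7333
Terminal stock prices: S_uu = 44.1, S_ud = 37.8, S_dd = 32.4
Terminal payoffs (K − S): max(-10.1, 0) = 0, max(-3.8, 0) = 0, max(1.6, 0) = 1.6
Node u (S = 42): V_u = 1/1.01·[0.7333·0.0000 + 0.2667·0.0000] = 0.0000
Node d (S = 36): V_d = 1/1.01·[0.7333·0.0000 + 0.2667·1.6000] = 0.4224
Node 0 (S = 40): V_0 = 1/1.01·[0.7333·0.0000 + 0.2667·0.4224] = 0.1115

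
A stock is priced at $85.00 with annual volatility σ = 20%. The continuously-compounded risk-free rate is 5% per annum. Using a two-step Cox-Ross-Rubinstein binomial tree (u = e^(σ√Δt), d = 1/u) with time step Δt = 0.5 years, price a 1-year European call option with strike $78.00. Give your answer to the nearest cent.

CRR parameters: u = e^(σ√Δt) = e^(0.2·√0.5) = 1.1519, d = 1/u = 0.8681
Per-period rate: rΔt = 0.05·0.5 = 0.025, so R = e^0.025 = 1.0253
Risk-neutral probability p = (e^0.025 − 0.8681)/(1.1519 − 0.8681) = 0.1572/0.2838 = 0.5539
Terminal stock prices: S_uu = 112.8, S_ud = 85, S_dd = 64.06
Terminal payoffs (S − K): max(34.79, 0) = 34.79, max(7, 0) = 7, max(-13.94, 0) = 0
Node u (S = 97.91): V_u = e^(−0.025)·[0.5539·34.7862 + 0.4461·7.0000] = 21.8382
Node d (S = 73.79): V_d = e^(−0.025)·[0.5539·7.0000 + 0.4461·0.0000] = 3.7816
Node 0 (S = 85): V_0 = e^(−0.025)·[0.5539·21.8382 + 0.4461·3.7816] = 13.4430

$13.44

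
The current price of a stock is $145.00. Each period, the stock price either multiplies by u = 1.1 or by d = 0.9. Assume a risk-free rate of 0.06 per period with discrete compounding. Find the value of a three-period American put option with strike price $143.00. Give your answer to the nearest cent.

$2.73

Risk-neutral probability p = (1 + 0.06 − 0.9)/(1.1 − 0.9) = 0.1600/0.2000 = 0.8000
Terminal stock prices: S_uuu = 193, S_uud = 157.9, S_udd = 129.2, S_ddd = 105.7
Terminal payoffs (K − S): max(-50, 0) = 0, max(-14.91, 0) = 0, max(13.8, 0) = 13.8, max(37.29, 0) = 37.29
Node uu (S = 175.5): continuation = 1/1.06·[0.8000·0.0000 + 0.2000·0.0000] = 0.0000; exercise value = 0.0000 ≤ continuation, so V_uu = 0.0000
Node ud (S = 143.6): continuation = 1/1.06·[0.8000·0.0000 + 0.2000·13.8050] = 2.6047; exercise value = 0.0000 ≤ continuation, so V_ud = 2.6047
Node dd (S = 117.5): continuation = 1/1.06·[0.8000·13.8050 + 0.2000·37.2950] = 17.4557; exercise value = 25.5500 > continuation, so V_dd = 25.5500 (exercise)
Node u (S = 159.5): continuation = 1/1.06·[0.8000·0.0000 + 0.2000·2.6047] = 0.4915; exercise value = 0.0000 ≤ continuation, so V_u = 0.4915
Node d (S = 130.5): continuation = 1/1.06·[0.8000·2.6047 + 0.2000·25.5500] = 6.7866; exercise value = 12.5000 > continuation, so V_d = 12.5000 (exercise)
Node 0 (S = 145): continuation = 1/1.06·[0.8000·0.4915 + 0.2000·12.5000] = 2.7294; exercise value = 0.0000 ≤ continuation, so V_0 = 2.7294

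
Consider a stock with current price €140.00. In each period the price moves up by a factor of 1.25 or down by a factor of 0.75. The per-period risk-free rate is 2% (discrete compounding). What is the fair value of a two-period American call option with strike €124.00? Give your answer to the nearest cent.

€30.02

Risk-neutral probability p = (1 + 0.02 − 0.75)/(1.25 − 0.75) = 0.2700/0.5000 = 0.5400
Terminal stock prices: S_uu = 218.8, S_ud = 131.2, S_dd = 78.75
Terminal payoffs (S − K): max(94.75, 0) = 94.75, max(7.25, 0) = 7.25, max(-45.25, 0) = 0
Node u (S = 175): continuation = 1/1.02·[0.5400·94.7500 + 0.4600·7.2500] = 53.4314; exercise value = 51.0000 ≤ continuation, so V_u = 53.4314
Node d (S = 105): continuation = 1/1.02·[0.5400·7.2500 + 0.4600·0.0000] = 3.8382; exercise value = 0.0000 ≤ continuation, so V_d = 3.8382
Node 0 (S = 140): continuation = 1/1.02·[0.5400·53.4314 + 0.4600·3.8382] = 30.0182; exercise value = 16.0000 ≤ continuation, so V_0 = 30.0182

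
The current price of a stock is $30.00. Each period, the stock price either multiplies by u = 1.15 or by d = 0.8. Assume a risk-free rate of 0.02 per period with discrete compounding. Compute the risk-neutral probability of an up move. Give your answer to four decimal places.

p = 0.6286

Risk-neutral probability p = (1 + 0.02 − 0.8)/(1.15 − 0.8) = 0.2200/0.3500 = 0.6286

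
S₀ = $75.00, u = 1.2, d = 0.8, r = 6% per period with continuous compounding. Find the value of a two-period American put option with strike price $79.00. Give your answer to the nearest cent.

$7.58

Risk-neutral probability p = (e^0.06 − 0.8)/(1.2 − 0.8) = 0.2618/0.4000 = 0.6546
Terminal stock prices: S_uu = 108, S_ud = 72, S_dd = 48
Terminal payoffs (K − S): max(-29, 0) = 0, max(7, 0) = 7, max(31, 0) = 31
Node u (S = 90): continuation = e^(−0.06)·[0.6546·0.0000 + 0.3454·7.0000] = 2.2771; exercise value = 0.0000 ≤ continuation, so V_u = 2.2771
Node d (S = 60): continuation = e^(−0.06)·[0.6546·7.0000 + 0.3454·31.0000] = 14.3994; exercise value = 19.0000 > continuation, so V_d = 19.0000 (exercise)
Node 0 (S = 75): continuation = e^(−0.06)·[0.6546·2.2771 + 0.3454·19.0000] = 7.5843; exercise value = 4.0000 ≤ continuation, so V_0 = 7.5843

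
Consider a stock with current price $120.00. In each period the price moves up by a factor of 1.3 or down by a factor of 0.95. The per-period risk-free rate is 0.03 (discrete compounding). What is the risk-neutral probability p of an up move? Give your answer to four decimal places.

p = 0.2286

Risk-neutral probability p = (1 + 0.03 − 0.95)/(1.3 − 0.95) = 0.0800/0.3500 = 0.2286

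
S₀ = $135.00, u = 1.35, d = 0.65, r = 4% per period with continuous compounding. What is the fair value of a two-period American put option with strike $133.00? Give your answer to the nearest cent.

$22.51

Risk-neutral probability p = (e^0.04 − 0.65)/(1.35 − 0.65) = 0.3908/0.7000 = 0.5583
Terminal stock prices: S_uu = 246, S_ud = 118.5, S_dd = 57.04
Terminal payoffs (K − S): max(-113, 0) = 0, max(14.54, 0) = 14.54, max(75.96, 0) = 75.96
Node u (S = 182.2): continuation = e^(−0.04)·[0.5583·0.0000 + 0.4417·14.5375] = 6.1694; exercise value = 0.0000 ≤ continuation, so V_u = 6.1694
Node d (S = 87.75): continuation = e^(−0.04)·[0.5583·14.5375 + 0.4417·75.9625] = 40.0350; exercise value = 45.2500 > continuation, so V_d = 45.2500 (exercise)
Node 0 (S = 135): continuation = e^(−0.04)·[0.5583·6.1694 + 0.4417·45.2500] = 22.5125; exercise value = 0.0000 ≤ continuation, so V_0 = 22.5125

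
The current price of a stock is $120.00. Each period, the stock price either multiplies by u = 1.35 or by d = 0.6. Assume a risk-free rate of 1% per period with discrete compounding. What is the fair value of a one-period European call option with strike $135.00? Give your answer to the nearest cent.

Risk-neutral probability p = (1 + 0.01 − 0.6)/(1.35 − 0.6) = 0.4100/0.7500 = 0.5467
Terminal stock prices: S_u = 162, S_d = 72
Terminal payoffs (S − K): max(27, 0) = 27, max(-63, 0) = 0
Node 0 (S = 120): V_0 = 1/1.01·[0.5467·27.0000 + 0.4533·0.0000] = 14.6139

$14.61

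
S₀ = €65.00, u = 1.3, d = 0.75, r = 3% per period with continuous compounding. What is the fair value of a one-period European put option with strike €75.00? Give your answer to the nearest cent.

Risk-neutral probability p = (e^0.03 − 0.75)/(1.3 − 0.75) = 0.2805/0.5500 = 0.5099
Terminal stock prices: S_u = 84.5, S_d = 48.75
Terminal payoffs (K − S): max(-9.5, 0) = 0, max(26.25, 0) = 26.25
Node 0 (S = 65): V_0 = e^(−0.03)·[0.5099·0.0000 + 0.4901·26.2500] = 12.4845

€12.48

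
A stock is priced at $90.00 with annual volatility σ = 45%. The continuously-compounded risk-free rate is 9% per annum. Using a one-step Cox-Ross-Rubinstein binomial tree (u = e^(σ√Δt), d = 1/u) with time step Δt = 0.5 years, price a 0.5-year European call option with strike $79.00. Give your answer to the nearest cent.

CRR parameters: u = e^(σ√Δt) = e^(0.45·√0.5) = 1.3746, d = 1/u = 0.7275
Per-period rate: rΔt = 0.09·0.5 = 0.045, so R = e^0.045 = 1.0460
Risk-neutral probability p = (e^0.045 − 0.7275)/(1.3746 − 0.7275) = 0.3186/0.6472 = 0.4922
Terminal stock prices: S_u = 123.7, S_d = 65.47
Terminal payoffs (S − K): max(44.72, 0) = 44.72, max(-13.53, 0) = 0
Node 0 (S = 90): V_0 = e^(−0.045)·[0.4922·44.7184 + 0.5078·0.0000] = 21.0433

$21.04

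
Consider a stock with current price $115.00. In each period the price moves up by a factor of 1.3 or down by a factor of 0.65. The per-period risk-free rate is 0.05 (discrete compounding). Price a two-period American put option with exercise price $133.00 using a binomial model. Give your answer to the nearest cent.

$29.03

Risk-neutral probability p = (1 + 0.05 − 0.65)/(1.3 − 0.65) = 0.4000/0.6500 = 0.6154
Terminal stock prices: S_uu = 194.4, S_ud = 97.17, S_dd = 48.59
Terminal payoffs (K − S): max(-61.35, 0) = 0, max(35.83, 0) = 35.83, max(84.41, 0) = 84.41
Node u (S = 149.5): continuation = 1/1.05·[0.6154·0.0000 + 0.3846·35.8250] = 13.1227; exercise value = 0.0000 ≤ continuation, so V_u = 13.1227
Node d (S = 74.75): continuation = 1/1.05·[0.6154·35.8250 + 0.3846·84.4125] = 51.9167; exercise value = 58.2500 > continuation, so V_d = 58.2500 (exercise)
Node 0 (S = 115): continuation = 1/1.05·[0.6154·13.1227 + 0.3846·58.2500] = 29.0280; exercise value = 18.0000 ≤ continuation, so V_0 = 29.0280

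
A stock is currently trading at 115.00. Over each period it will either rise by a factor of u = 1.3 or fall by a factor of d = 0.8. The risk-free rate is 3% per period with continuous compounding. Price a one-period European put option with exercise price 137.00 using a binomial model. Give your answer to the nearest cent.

23.54

Risk-neutral probability p = (e^0.03 − 0.8)/(1.3 − 0.8) = 0.2305/0.5000 = 0.4609
Terminal stock prices: S_u = 149.5, S_d = 92
Terminal payoffs (K − S): max(-12.5, 0) = 0, max(45, 0) = 45
Node 0 (S = 115): V_0 = e^(−0.03)·[0.4609·0.0000 + 0.5391·45.0000] = 23.5421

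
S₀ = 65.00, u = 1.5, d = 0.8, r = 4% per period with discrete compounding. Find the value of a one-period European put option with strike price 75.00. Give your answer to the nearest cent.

Risk-neutral probability p = (1 + 0.04 − 0.8)/(1.5 − 0.8) = 0.2400/0.7000 = 0.3429
Terminal stock prices: S_u = 97.5, S_d = 52
Terminal payoffs (K − S): max(-22.5, 0) = 0, max(23, 0) = 23
Node 0 (S = 65): V_0 = 1/1.04·[0.3429·0.0000 + 0.6571·23.0000] = 14.5330

14.53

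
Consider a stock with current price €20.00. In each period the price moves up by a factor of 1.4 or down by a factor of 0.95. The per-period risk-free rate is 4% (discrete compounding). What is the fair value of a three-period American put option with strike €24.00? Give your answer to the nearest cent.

Risk-neutral probability p = (1 + 0.04 − 0.95)/(1.4 − 0.95) = 0.0900/0.4500 = 0.2000
Terminal stock prices: S_uuu = 54.88, S_uud = 37.24, S_udd = 25.27, S_ddd = 17.15
Terminal payoffs (K − S): max(-30.88, 0) = 0, max(-13.24, 0) = 0, max(-1.27, 0) = 0, max(6.853, 0) = 6.853
Node uu (S = 39.2): continuation = 1/1.04·[0.2000·0.0000 + 0.8000·0.0000] = 0.0000; exercise value = 0.0000 ≤ continuation, so V_uu = 0.0000
Node ud (S = 26.6): continuation = 1/1.04·[0.2000·0.0000 + 0.8000·0.0000] = 0.0000; exercise value = 0.0000 ≤ continuation, so V_ud = 0.0000
Node dd (S = 18.05): continuation = 1/1.04·[0.2000·0.0000 + 0.8000·6.8525] = 5.2712; exercise value = 5.9500 > continuation, so V_dd = 5.9500 (exercise)
Node u (S = 28): continuation = 1/1.04·[0.2000·0.0000 + 0.8000·0.0000] = 0.0000; exercise value = 0.0000 ≤ continuation, so V_u = 0.0000
Node d (S = 19): continuation = 1/1.04·[0.2000·0.0000 + 0.8000·5.9500] = 4.5769; exercise value = 5.0000 > continuation, so V_d = 5.0000 (exercise)
Node 0 (S = 20): continuation = 1/1.04·[0.2000·0.0000 + 0.8000·5.0000] = 3.8462; exercise value = 4.0000 > continuation, so V_0 = 4.0000 (exercise)

€4.00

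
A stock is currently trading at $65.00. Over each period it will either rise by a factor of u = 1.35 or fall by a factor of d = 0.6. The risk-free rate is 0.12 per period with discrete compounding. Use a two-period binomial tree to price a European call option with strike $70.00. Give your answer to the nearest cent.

Risk-neutral probability p = (1 + 0.12 − 0.6)/(1.35 − 0.6) = 0.5200/0.7500 = 0.6933
Terminal stock prices: S_uu = 118.5, S_ud = 52.65, S_dd = 23.4
Terminal payoffs (S − K): max(48.46, 0) = 48.46, max(-17.35, 0) = 0, max(-46.6, 0) = 0
Node u (S = 87.75): V_u = 1/1.12·[0.6933·48.4625 + 0.3067·0.0000] = 30.0006
Node d (S = 39): V_d = 1/1.12·[0.6933·0.0000 + 0.3067·0.0000] = 0.0000
Node 0 (S = 65): V_0 = 1/1.12·[0.6933·30.0006 + 0.3067·0.0000] = 18.5718

$18.57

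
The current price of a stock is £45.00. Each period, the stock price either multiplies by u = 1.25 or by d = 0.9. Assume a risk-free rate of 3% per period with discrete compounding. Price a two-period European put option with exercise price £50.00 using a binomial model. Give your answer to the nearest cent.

Risk-neutral probability p = (1 + 0.03 − 0.9)/(1.25 − 0.9) = 0.1300/0.3500 = 0.3714
Terminal stock prices: S_uu = 70.31, S_ud = 50.62, S_dd = 36.45
Terminal payoffs (K − S): max(-20.31, 0) = 0, max(-0.625, 0) = 0, max(13.55, 0) = 13.55
Node u (S = 56.25): V_u = 1/1.03·[0.3714·0.0000 + 0.6286·0.0000] = 0.0000
Node d (S = 40.5): V_d = 1/1.03·[0.3714·0.0000 + 0.6286·13.5500] = 8.2691
Node 0 (S = 45): V_0 = 1/1.03·[0.3714·0.0000 + 0.6286·8.2691] = 5.0463

£5.05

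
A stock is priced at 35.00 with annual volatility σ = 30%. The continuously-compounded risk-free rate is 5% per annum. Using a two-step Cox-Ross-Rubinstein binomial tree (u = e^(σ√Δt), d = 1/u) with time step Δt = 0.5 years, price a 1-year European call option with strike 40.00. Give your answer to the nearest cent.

3.29

CRR parameters: u = e^(σ√Δt) = e^(0.3·√0.5) = 1.2363, d = 1/u = 0.8089
Per-period rate: rΔt = 0.05·0.5 = 0.025, so R = e^0.025 = 1.0253
Risk-neutral probability p = (e^0.025 − 0.8089)/(1.2363 − 0.8089) = 0.2165/0.4275 = 0.5064
Terminal stock prices: S_uu = 53.5, S_ud = 35, S_dd = 22.9
Terminal payoffs (S − K): max(13.5, 0) = 13.5, max(-5, 0) = 0, max(-17.1, 0) = 0
Node u (S = 43.27): V_u = e^(−0.025)·[0.5064·13.4963 + 0.4936·0.0000] = 6.6656
Node d (S = 28.31): V_d = e^(−0.025)·[0.5064·0.0000 + 0.4936·0.0000] = 0.0000
Node 0 (S = 35): V_0 = e^(−0.025)·[0.5064·6.6656 + 0.4936·0.0000] = 3.2920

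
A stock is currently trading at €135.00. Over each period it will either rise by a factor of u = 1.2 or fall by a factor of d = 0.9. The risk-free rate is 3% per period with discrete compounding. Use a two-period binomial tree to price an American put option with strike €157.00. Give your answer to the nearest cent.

€22.12

Risk-neutral probability p = (1 + 0.03 − 0.9)/(1.2 − 0.9) = 0.1300/0.3000 = 0.4333
Terminal stock prices: S_uu = 194.4, S_ud = 145.8, S_dd = 109.4
Terminal payoffs (K − S): max(-37.4, 0) = 0, max(11.2, 0) = 11.2, max(47.65, 0) = 47.65
Node u (S = 162): continuation = 1/1.03·[0.4333·0.0000 + 0.5667·11.2000] = 6.1618; exercise value = 0.0000 ≤ continuation, so V_u = 6.1618
Node d (S = 121.5): continuation = 1/1.03·[0.4333·11.2000 + 0.5667·47.6500] = 30.9272; exercise value = 35.5000 > continuation, so V_d = 35.5000 (exercise)
Node 0 (S = 135): continuation = 1/1.03·[0.4333·6.1618 + 0.5667·35.5000] = 22.1231; exercise value = 22.0000 ≤ continuation, so V_0 = 22.1231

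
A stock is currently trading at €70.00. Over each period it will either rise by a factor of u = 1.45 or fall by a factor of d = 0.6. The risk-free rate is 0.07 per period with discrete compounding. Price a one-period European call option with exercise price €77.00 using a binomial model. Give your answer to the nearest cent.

Risk-neutral probability p = (1 + 0.07 − 0.6)/(1.45 − 0.6) = 0.4700/0.8500 = 0.5529
Terminal stock prices: S_u = 101.5, S_d = 42
Terminal payoffs (S − K): max(24.5, 0) = 24.5, max(-35, 0) = 0
Node 0 (S = 70): V_0 = 1/1.07·[0.5529·24.5000 + 0.4471·0.0000] = 12.6608

€12.66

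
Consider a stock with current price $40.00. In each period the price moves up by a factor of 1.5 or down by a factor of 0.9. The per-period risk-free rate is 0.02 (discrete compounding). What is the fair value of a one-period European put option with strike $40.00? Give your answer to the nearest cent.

Risk-neutral probability p = (1 + 0.02 − 0.9)/(1.5 − 0.9) = 0.1200/0.6000 = 0.2000
Terminal stock prices: S_u = 60, S_d = 36
Terminal payoffs (K − S): max(-20, 0) = 0, max(4, 0) = 4
Node 0 (S = 40): V_0 = 1/1.02·[0.2000·0.0000 + 0.8000·4.0000] = 3.1373

$3.14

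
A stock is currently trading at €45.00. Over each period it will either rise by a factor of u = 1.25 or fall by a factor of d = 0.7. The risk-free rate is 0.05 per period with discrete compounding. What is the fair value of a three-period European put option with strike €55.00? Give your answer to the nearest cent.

Risk-neutral probability p = (1 + 0.05 − 0.7)/(1.25 − 0.7) = 0.3500/0.5500 = 0.6364
Terminal stock prices: S_uuu = 87.89, S_uud = 49.22, S_udd = 27.56, S_ddd = 15.43
Terminal payoffs (K − S): max(-32.89, 0) = 0, max(5.781, 0) = 5.781, max(27.44, 0) = 27.44, max(39.57, 0) = 39.57
Node uu (S = 70.31): V_uu = 1/1.05·[0.6364·0.0000 + 0.3636·5.7812] = 2.0022
Node ud (S = 39.38): V_ud = 1/1.05·[0.6364·5.7812 + 0.3636·27.4375] = 13.0060
Node dd (S = 22.05): V_dd = 1/1.05·[0.6364·27.4375 + 0.3636·39.5650] = 30.3310
Node u (S = 56.25): V_u = 1/1.05·[0.6364·2.0022 + 0.3636·13.0060] = 5.7177
Node d (S = 31.5): V_d = 1/1.05·[0.6364·13.0060 + 0.3636·30.3310] = 18.3866
Node 0 (S = 45): V_0 = 1/1.05·[0.6364·5.7177 + 0.3636·18.3866] = 9.8329

€9.83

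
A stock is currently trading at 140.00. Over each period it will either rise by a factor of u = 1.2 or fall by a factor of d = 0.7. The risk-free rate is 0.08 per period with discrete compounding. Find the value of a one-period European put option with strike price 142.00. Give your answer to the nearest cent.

Risk-neutral probability p = (1 + 0.08 − 0.7)/(1.2 − 0.7) = 0.3800/0.5000 = 0.7600
Terminal stock prices: S_u = 168, S_d = 98
Terminal payoffs (K − S): max(-26, 0) = 0, max(44, 0) = 44
Node 0 (S = 140): V_0 = 1/1.08·[0.7600·0.0000 + 0.2400·44.0000] = 9.7778

9.78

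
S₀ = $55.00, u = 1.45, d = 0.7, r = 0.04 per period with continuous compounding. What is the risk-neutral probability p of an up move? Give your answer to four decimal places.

p = 0.4544

Risk-neutral probability p = (e^0.04 − 0.7)/(1.45 − 0.7) = 0.3408/0.7500 = 0.4544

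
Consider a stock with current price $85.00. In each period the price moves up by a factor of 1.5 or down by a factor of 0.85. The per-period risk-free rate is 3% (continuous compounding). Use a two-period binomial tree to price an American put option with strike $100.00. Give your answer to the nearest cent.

Risk-neutral probability p = (e^0.03 − 0.85)/(1.5 − 0.85) = 0.1805/0.6500 = 0.2776
Terminal stock prices: S_uu = 191.2, S_ud = 108.4, S_dd = 61.41
Terminal payoffs (K − S): max(-91.25, 0) = 0, max(-8.375, 0) = 0, max(38.59, 0) = 38.59
Node u (S = 127.5): continuation = e^(−0.03)·[0.2776·0.0000 + 0.7224·0.0000] = 0.0000; exercise value = 0.0000 ≤ continuation, so V_u = 0.0000
Node d (S = 72.25): continuation = e^(−0.03)·[0.2776·0.0000 + 0.7224·38.5875] = 27.0509; exercise value = 27.7500 > continuation, so V_d = 27.7500 (exercise)
Node 0 (S = 85): continuation = e^(−0.03)·[0.2776·0.0000 + 0.7224·27.7500] = 19.4535; exercise value = 15.0000 ≤ continuation, so V_0 = 19.4535

$19.45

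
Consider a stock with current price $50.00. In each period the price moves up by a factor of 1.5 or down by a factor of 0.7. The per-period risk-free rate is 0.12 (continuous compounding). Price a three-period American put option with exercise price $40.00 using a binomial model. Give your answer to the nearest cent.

Risk-neutral probability p = (e^0.12 − 0.7)/(1.5 − 0.7) = 0.4275/0.8000 = 0.5344
Terminal stock prices: S_uuu = 168.8, S_uud = 78.75, S_udd = 36.75, S_ddd = 17.15
Terminal payoffs (K − S): max(-128.8, 0) = 0, max(-38.75, 0) = 0, max(3.25, 0) = 3.25, max(22.85, 0) = 22.85
Node uu (S = 112.5): continuation = e^(−0.12)·[0.5344·0.0000 + 0.4656·0.0000] = 0.0000; exercise value = 0.0000 ≤ continuation, so V_uu = 0.0000
Node ud (S = 52.5): continuation = e^(−0.12)·[0.5344·0.0000 + 0.4656·3.2500] = 1.3422; exercise value = 0.0000 ≤ continuation, so V_ud = 1.3422
Node dd (S = 24.5): continuation = e^(−0.12)·[0.5344·3.2500 + 0.4656·22.8500] = 10.9768; exercise value = 15.5000 > continuation, so V_dd = 15.5000 (exercise)
Node u (S = 75): continuation = e^(−0.12)·[0.5344·0.0000 + 0.4656·1.3422] = 0.5543; exercise value = 0.0000 ≤ continuation, so V_u = 0.5543
Node d (S = 35): continuation = e^(−0.12)·[0.5344·1.3422 + 0.4656·15.5000] = 7.0372; exercise value = 5.0000 ≤ continuation, so V_d = 7.0372
Node 0 (S = 50): continuation = e^(−0.12)·[0.5344·0.5543 + 0.4656·7.0372] = 3.1689; exercise value = 0.0000 ≤ continuation, so V_0 = 3.1689

$3.17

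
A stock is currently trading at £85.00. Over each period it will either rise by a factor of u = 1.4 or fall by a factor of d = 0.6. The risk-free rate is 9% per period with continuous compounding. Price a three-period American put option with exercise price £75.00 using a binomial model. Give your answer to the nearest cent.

Risk-neutral probability p = (e^0.09 − 0.6)/(1.4 − 0.6) = 0.4942/0.8000 = 0.6177
Terminal stock prices: S_uuu = 233.2, S_uud = 99.96, S_udd = 42.84, S_ddd = 18.36
Terminal payoffs (K − S): max(-158.2, 0) = 0, max(-24.96, 0) = 0, max(32.16, 0) = 32.16, max(56.64, 0) = 56.64
Node uu (S = 166.6): continuation = e^(−0.09)·[0.6177·0.0000 + 0.3823·0.0000] = 0.0000; exercise value = 0.0000 ≤ continuation, so V_uu = 0.0000
Node ud (S = 71.4): continuation = e^(−0.09)·[0.6177·0.0000 + 0.3823·32.1600] = 11.2360; exercise value = 3.6000 ≤ continuation, so V_ud = 11.2360
Node dd (S = 30.6): continuation = e^(−0.09)·[0.6177·32.1600 + 0.3823·56.6400] = 37.9448; exercise value = 44.4000 > continuation, so V_dd = 44.4000 (exercise)
Node u (S = 119): continuation = e^(−0.09)·[0.6177·0.0000 + 0.3823·11.2360] = 3.9256; exercise value = 0.0000 ≤ continuation, so V_u = 3.9256
Node d (S = 51): continuation = e^(−0.09)·[0.6177·11.2360 + 0.3823·44.4000] = 21.8558; exercise value = 24.0000 > continuation, so V_d = 24.0000 (exercise)
Node 0 (S = 85): continuation = e^(−0.09)·[0.6177·3.9256 + 0.3823·24.0000] = 10.6013; exercise value = 0.0000 ≤ continuation, so V_0 = 10.6013

£10.60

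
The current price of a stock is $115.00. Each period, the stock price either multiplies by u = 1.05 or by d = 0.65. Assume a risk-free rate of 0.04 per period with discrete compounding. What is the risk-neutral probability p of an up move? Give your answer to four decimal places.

Risk-neutral probability p = (1 + 0.04 − 0.65)/(1.05 − 0.65) = 0.3900/0.4000 = 0.9750

p = 0.9750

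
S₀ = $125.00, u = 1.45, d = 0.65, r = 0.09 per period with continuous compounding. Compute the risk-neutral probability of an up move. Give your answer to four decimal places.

Risk-neutral probability p = (e^0.09 − 0.65)/(1.45 − 0.65) = 0.4442/0.8000 = 0.5552

p = 0.5552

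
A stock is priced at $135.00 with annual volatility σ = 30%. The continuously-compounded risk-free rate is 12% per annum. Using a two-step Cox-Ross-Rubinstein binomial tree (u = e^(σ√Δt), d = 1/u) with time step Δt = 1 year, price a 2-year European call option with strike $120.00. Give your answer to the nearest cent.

CRR parameters: u = e^(σ√Δt) = e^(0.3·√1) = 1.3499, d = 1/u = 0.7408
Per-period rate: rΔt = 0.12·1 = 0.12, so R = e^0.12 = 1.1275
Risk-neutral probability p = (e^0.12 − 0.7408)/(1.3499 − 0.7408) = 0.3867/0.6090 = 0.6349
Terminal stock prices: S_uu = 246, S_ud = 135, S_dd = 74.09
Terminal payoffs (S − K): max(126, 0) = 126, max(15, 0) = 15, max(-45.91, 0) = 0
Node u (S = 182.2): V_u = e^(−0.12)·[0.6349·125.9860 + 0.3651·15.0000] = 75.8005
Node d (S = 100): V_d = e^(−0.12)·[0.6349·15.0000 + 0.3651·0.0000] = 8.4466
Node 0 (S = 135): V_0 = e^(−0.12)·[0.6349·75.8005 + 0.3651·8.4466] = 45.4187

$45.42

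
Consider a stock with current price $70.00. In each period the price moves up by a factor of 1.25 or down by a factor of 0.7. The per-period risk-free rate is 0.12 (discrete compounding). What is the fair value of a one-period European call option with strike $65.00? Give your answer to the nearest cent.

Risk-neutral probability p = (1 + 0.12 − 0.7)/(1.25 − 0.7) = 0.4200/0.5500 = 0.7636
Terminal stock prices: S_u = 87.5, S_d = 49
Terminal payoffs (S − K): max(22.5, 0) = 22.5, max(-16, 0) = 0
Node 0 (S = 70): V_0 = 1/1.12·[0.7636·22.5000 + 0.2364·0.0000] = 15.3409

$15.34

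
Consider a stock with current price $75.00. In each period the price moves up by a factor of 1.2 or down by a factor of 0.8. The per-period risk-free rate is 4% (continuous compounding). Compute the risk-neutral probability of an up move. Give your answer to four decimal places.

Risk-neutral probability p = (e^0.04 − 0.8)/(1.2 − 0.8) = 0.2408/0.4000 = 0.6020

p = 0.6020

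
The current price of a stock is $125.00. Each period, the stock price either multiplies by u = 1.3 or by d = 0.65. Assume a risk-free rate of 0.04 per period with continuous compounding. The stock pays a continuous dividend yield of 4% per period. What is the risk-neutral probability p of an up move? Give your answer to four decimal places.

Per-period risk-free factor R = e^0.04 = 1.0408; dividend-adjusted growth = e^(0.04−0.04) = 1.0000.
Risk-neutral probability p = (1.0000 − 0.65)/(1.3 − 0.65) = 0.3500/0.6500 = 0.5385

p = 0.5385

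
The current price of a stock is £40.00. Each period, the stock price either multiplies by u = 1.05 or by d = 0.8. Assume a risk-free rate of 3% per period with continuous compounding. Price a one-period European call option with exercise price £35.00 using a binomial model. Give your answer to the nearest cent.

Risk-neutral probability p = (e^0.03 − 0.8)/(1.05 − 0.8) = 0.2305/0.2500 = 0.9218
Terminal stock prices: S_u = 42, S_d = 32
Terminal payoffs (S − K): max(7, 0) = 7, max(-3, 0) = 0
Node 0 (S = 40): V_0 = e^(−0.03)·[0.9218·7.0000 + 0.0782·0.0000] = 6.2620

£6.26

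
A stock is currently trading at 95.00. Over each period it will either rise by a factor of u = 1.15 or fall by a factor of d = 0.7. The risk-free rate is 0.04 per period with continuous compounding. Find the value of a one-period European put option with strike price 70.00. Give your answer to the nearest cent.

0.82

Risk-neutral probability p = (e^0.04 − 0.7)/(1.15 − 0.7) = 0.3408/0.4500 = 0.7574
Terminal stock prices: S_u = 109.2, S_d = 66.5
Terminal payoffs (K − S): max(-39.25, 0) = 0, max(3.5, 0) = 3.5
Node 0 (S = 95): V_0 = e^(−0.04)·[0.7574·0.0000 + 0.2426·3.5000] = 0.8159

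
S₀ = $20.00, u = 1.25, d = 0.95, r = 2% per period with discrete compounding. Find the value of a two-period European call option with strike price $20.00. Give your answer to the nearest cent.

Risk-neutral probability p = (1 + 0.02 − 0.95)/(1.25 − 0.95) = 0.0700/0.3000 = 0.2333
Terminal stock prices: S_uu = 31.25, S_ud = 23.75, S_dd = 18.05
Terminal payoffs (S − K): max(11.25, 0) = 11.25, max(3.75, 0) = 3.75, max(-1.95, 0) = 0
Node u (S = 25): V_u = 1/1.02·[0.2333·11.2500 + 0.7667·3.7500] = 5.3922
Node d (S = 19): V_d = 1/1.02·[0.2333·3.7500 + 0.7667·0.0000] = 0.8578
Node 0 (S = 20): V_0 = 1/1.02·[0.2333·5.3922 + 0.7667·0.8578] = 1.8783

$1.88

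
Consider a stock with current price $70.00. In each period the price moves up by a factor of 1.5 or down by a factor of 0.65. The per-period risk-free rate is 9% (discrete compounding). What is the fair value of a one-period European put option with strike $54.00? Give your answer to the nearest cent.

$3.76

Risk-neutral probability p = (1 + 0.09 − 0.65)/(1.5 − 0.65) = 0.4400/0.8500 = 0.5176
Terminal stock prices: S_u = 105, S_d = 45.5
Terminal payoffs (K − S): max(-51, 0) = 0, max(8.5, 0) = 8.5
Node 0 (S = 70): V_0 = 1/1.09·[0.5176·0.0000 + 0.4824·8.5000] = 3.7615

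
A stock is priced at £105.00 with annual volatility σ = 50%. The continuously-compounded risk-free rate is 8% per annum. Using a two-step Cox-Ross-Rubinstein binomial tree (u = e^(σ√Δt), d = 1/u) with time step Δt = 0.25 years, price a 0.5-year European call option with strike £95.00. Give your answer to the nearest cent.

CRR parameters: u = e^(σ√Δt) = e^(0.5·√0.25) = 1.2840, d = 1/u = 0.7788
Per-period rate: rΔt = 0.08·0.25 = 0.02, so R = e^0.02 = 1.0202
Risk-neutral probability p = (e^0.02 − 0.7788)/(1.2840 − 0.7788) = 0.2414/0.5052 = 0.4778
Terminal stock prices: S_uu = 173.1, S_ud = 105, S_dd = 63.69
Terminal payoffs (S − K): max(78.12, 0) = 78.12, max(10, 0) = 10, max(-31.31, 0) = 0
Node u (S = 134.8): V_u = e^(−0.02)·[0.4778·78.1157 + 0.5222·10.0000] = 41.7038
Node d (S = 81.77): V_d = e^(−0.02)·[0.4778·10.0000 + 0.5222·0.0000] = 4.6835
Node 0 (S = 105): V_0 = e^(−0.02)·[0.4778·41.7038 + 0.5222·4.6835] = 21.9291

£21.93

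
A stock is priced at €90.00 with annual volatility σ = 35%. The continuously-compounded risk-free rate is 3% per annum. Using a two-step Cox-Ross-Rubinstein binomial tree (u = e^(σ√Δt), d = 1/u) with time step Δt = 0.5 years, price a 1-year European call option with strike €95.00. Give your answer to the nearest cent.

CRR parameters: u = e^(σ√Δt) = e^(0.35·√0.5) = 1.2808, d = 1/u = 0.7808
Per-period rate: rΔt = 0.03·0.5 = 0.015, so R = e^0.015 = 1.0151
Risk-neutral probability p = (e^0.015 − 0.7808)/(1.2808 − 0.7808) = 0.2344/0.5000 = 0.4687
Terminal stock prices: S_uu = 147.6, S_ud = 90, S_dd = 54.86
Terminal payoffs (S − K): max(52.64, 0) = 52.64, max(-5, 0) = 0, max(-40.14, 0) = 0
Node u (S = 115.3): V_u = e^(−0.015)·[0.4687·52.6411 + 0.5313·0.0000] = 24.3038
Node d (S = 70.27): V_d = e^(−0.015)·[0.4687·0.0000 + 0.5313·0.0000] = 0.0000
Node 0 (S = 90): V_0 = e^(−0.015)·[0.4687·24.3038 + 0.5313·0.0000] = 11.2208

€11.22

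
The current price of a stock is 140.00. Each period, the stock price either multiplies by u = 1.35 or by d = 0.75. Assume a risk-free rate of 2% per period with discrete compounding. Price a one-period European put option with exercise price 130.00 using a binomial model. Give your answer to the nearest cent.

13.48

Risk-neutral probability p = (1 + 0.02 − 0.75)/(1.35 − 0.75) = 0.2700/0.6000 = 0.4500
Terminal stock prices: S_u = 189, S_d = 105
Terminal payoffs (K − S): max(-59, 0) = 0, max(25, 0) = 25
Node 0 (S = 140): V_0 = 1/1.02·[0.4500·0.0000 + 0.5500·25.0000] = 13.4804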